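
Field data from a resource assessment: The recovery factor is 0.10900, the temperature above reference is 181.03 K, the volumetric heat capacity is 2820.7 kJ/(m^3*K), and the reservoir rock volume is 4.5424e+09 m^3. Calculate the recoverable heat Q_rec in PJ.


Step 1: Q_s = Vr*rhoc*dT/1e12 = 4.5424e+09*2820.7*181.03/1e12 = 2319.492 PJ
Step 2: Q_rec = Q_s * RF = 2319.492 * 0.109 = 252.82 PJ
Q_rec = 252.82 PJ


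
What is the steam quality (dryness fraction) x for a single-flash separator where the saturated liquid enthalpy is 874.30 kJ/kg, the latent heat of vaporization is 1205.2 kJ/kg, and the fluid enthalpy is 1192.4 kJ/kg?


x = (h - hf) / hfg
x = (1192.4 - 874.30) / 1205.2
x = 0.26394


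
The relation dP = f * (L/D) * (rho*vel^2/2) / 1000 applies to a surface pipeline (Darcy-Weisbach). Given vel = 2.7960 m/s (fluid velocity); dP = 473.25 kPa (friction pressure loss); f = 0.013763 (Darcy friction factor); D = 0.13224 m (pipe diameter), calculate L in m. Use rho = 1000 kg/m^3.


L = dP*1000*D / (f*rho*vel^2/2)
L = 473.25*1000*0.13224 / (0.013763*1000*2.7960^2/2)
L = 1163.3 m


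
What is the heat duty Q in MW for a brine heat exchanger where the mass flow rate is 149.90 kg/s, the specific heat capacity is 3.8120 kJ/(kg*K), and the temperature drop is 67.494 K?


Q = mdot * cp * dT / 1000
Q = 149.90 * 3.8120 * 67.494 / 1000
Q = 38.567 MW


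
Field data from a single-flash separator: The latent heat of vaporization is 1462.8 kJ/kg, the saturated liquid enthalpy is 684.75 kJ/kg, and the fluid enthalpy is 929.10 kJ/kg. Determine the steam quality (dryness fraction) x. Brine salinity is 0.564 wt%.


x = (h - hf) / hfg
x = (929.10 - 684.75) / 1462.8
x = 0.16704


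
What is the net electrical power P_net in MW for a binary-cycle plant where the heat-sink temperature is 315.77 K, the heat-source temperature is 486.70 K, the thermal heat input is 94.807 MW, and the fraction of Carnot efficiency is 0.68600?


Step 1: eta = (1 - Tc/Th)*f = (1 - 315.77/486.7)*0.686 = 0.2409246
Step 2: P_net = eta * Q_in = 0.2409246 * 94.807 = 22.841 MW
P_net = 22.841 MW


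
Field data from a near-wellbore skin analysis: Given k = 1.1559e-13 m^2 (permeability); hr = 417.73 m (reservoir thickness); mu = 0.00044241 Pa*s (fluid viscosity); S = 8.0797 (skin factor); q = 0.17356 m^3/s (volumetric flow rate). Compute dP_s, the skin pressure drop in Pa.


dP_s = S * q * mu / (2*pi*k*hr) / 1000
dP_s = 8.0797 * 0.17356 * 0.00044241 / (2*pi*1.1559e-13*417.73) / 1000
dP_s = 2044.909 kPa
Convert: 2044.909 kPa * 1000.0 = 2.0449e+06 Pa
dP_s = 2.0449e+06 Pa


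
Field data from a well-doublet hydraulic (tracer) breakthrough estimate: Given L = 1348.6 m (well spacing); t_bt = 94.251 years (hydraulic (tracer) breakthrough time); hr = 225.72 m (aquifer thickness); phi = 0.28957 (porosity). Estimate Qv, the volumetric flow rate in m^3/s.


Qv = pi*hr*phi*L^2 / (3*t_bt*365.25*86400)
Qv = pi*225.72*0.28957*1348.6^2 / (3*94.251*365.25*86400)
Qv = 0.041853 m^3/s


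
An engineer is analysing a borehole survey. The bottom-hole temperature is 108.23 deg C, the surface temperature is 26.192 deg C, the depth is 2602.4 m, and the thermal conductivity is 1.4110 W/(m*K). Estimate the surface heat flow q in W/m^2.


Step 1: grad = (T_d - T_surf)/d * 1000 = (108.23 - 26.192)/2602.4 * 1000 = 31.52398 deg C/km
Step 2: q = k * grad / 1000 = 1.411 * 31.52398 / 1000 = 0.044480 W/m^2
q = 0.044480 W/m^2


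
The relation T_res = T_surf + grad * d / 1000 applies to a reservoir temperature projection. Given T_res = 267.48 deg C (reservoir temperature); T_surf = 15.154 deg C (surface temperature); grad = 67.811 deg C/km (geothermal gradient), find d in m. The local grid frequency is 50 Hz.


d = (T_res - T_surf) / grad * 1000
d = (267.48 - 15.154) / 67.811 * 1000
d = 3721.0 m


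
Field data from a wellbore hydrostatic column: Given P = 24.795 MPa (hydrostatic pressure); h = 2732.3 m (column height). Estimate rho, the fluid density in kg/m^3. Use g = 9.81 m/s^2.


rho = P * 1e6 / (g * h)
rho = 24.795 * 1e6 / (9.81 * 2732.3)
rho = 925.05 kg/m^3


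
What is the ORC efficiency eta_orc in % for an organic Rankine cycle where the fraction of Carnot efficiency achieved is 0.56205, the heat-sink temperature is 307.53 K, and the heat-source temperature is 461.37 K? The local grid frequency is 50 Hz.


eta_orc = (1 - Tc/Th) * f * 100
eta_orc = (1 - 307.53/461.37) * 0.56205 * 100
eta_orc = 18.741 %


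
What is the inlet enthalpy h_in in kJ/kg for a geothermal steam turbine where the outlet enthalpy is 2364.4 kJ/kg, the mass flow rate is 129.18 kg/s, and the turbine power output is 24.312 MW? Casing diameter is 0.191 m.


h_in = h_out + P * 1000 / mdot
h_in = 2364.4 + 24.312 * 1000 / 129.18
h_in = 2552.6 kJ/kg


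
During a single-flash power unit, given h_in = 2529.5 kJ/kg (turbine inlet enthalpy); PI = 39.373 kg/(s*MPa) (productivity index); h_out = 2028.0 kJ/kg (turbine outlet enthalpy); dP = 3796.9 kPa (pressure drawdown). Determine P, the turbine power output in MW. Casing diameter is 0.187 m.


Step 1: mdot = PI * dP / 1000 = 39.373 * 3796.9 / 1000 = 149.4953 kg/s
Step 2: P = mdot*(h_in - h_out)/1000 = 149.4953*(2529.5 - 2028.0)/1000 = 74.972 MW
P = 74.972 MW


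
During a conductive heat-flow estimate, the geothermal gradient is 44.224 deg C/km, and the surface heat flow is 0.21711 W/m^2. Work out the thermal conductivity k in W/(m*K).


k = q * 1000 / grad
k = 0.21711 * 1000 / 44.224
k = 4.9093 W/(m*K)


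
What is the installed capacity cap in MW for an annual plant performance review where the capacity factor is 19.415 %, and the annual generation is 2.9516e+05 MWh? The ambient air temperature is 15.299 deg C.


cap = E_a / (CF/100 * 8760)
cap = 2.9516e+05 / (19.415/100 * 8760)
cap = 173.55 MW


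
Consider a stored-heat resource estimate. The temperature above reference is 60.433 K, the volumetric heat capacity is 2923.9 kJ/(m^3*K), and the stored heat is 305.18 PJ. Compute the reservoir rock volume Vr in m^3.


Vr = Q_s * 1e12 / (rhoc * dT)
Vr = 305.18 * 1e12 / (2923.9 * 60.433)
Vr = 1.7271e+09 m^3


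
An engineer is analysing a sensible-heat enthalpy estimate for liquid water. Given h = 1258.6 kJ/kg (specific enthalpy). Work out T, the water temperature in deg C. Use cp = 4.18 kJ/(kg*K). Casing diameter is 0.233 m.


T = h / cp
T = 1258.6 / 4.18
T = 301.10 deg C


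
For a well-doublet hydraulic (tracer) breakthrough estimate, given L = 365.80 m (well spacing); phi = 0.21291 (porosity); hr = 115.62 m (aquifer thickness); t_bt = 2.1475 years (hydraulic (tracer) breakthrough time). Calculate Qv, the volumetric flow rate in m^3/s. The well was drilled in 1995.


Qv = pi*hr*phi*L^2 / (3*t_bt*365.25*86400)
Qv = pi*115.62*0.21291*365.80^2 / (3*2.1475*365.25*86400)
Qv = 0.050899 m^3/s


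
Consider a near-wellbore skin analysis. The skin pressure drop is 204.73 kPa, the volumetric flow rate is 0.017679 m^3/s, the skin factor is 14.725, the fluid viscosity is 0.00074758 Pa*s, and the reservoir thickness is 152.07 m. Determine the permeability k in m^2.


k = S*q*mu / (2*pi*dP_s*1000*hr)
k = 14.725*0.017679*0.00074758 / (2*pi*204.73*1000*152.07)
k = 9.9487e-13 m^2


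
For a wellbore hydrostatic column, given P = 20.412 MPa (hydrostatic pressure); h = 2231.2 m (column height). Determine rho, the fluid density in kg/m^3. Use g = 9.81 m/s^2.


rho = P * 1e6 / (g * h)
rho = 20.412 * 1e6 / (9.81 * 2231.2)
rho = 932.56 kg/m^3


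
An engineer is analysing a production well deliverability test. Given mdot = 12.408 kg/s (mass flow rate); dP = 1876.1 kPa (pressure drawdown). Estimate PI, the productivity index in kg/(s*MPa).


PI = mdot * 1000 / dP
PI = 12.408 * 1000 / 1876.1
PI = 6.6137 kg/(s*MPa)


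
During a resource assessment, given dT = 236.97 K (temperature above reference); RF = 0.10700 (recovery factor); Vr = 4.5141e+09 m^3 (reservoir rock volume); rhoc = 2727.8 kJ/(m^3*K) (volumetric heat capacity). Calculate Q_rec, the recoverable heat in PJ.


Step 1: Q_s = Vr*rhoc*dT/1e12 = 4.5141e+09*2727.8*236.97/1e12 = 2917.945 PJ
Step 2: Q_rec = Q_s * RF = 2917.945 * 0.107 = 312.22 PJ
Q_rec = 312.22 PJ


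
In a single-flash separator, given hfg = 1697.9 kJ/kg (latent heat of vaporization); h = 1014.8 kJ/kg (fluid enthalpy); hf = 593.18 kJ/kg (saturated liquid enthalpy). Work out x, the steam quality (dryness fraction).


x = (h - hf) / hfg
x = (1014.8 - 593.18) / 1697.9
x = 0.24832


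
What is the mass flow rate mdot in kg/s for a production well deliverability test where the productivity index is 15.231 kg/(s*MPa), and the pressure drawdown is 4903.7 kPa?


mdot = PI * dP / 1000
mdot = 15.231 * 4903.7 / 1000
mdot = 74.688 kg/s


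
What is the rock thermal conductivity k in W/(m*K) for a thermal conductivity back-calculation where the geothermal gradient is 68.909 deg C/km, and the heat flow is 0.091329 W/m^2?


k = q / (grad / 1000)
k = 0.091329 / (68.909 / 1000)
k = 1.3254 W/(m*K)


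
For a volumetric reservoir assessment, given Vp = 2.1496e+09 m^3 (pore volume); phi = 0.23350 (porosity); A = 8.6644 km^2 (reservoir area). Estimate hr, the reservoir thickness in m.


hr = Vp / (A * 1e6 * phi)
hr = 2.1496e+09 / (8.6644 * 1e6 * 0.23350)
hr = 1062.5 m


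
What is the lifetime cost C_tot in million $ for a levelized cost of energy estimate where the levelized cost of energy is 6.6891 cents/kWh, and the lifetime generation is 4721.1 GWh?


C_tot = LCOE / 100 * E_tot
C_tot = 6.6891 / 100 * 4721.1
C_tot = 315.80 million $


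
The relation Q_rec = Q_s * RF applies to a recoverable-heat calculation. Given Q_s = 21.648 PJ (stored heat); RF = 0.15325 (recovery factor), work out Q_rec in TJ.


Q_rec = Q_s * RF
Q_rec = 21.648 * 0.15325
Q_rec = 3.317556 PJ
Convert: 3.317556 PJ * 1000.0 = 3317.6 TJ
Q_rec = 3317.6 TJ


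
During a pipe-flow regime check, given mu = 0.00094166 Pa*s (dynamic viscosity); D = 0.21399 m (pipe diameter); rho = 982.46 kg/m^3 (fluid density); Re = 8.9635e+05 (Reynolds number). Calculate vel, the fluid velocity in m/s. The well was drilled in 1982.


vel = Re * mu / (rho * D)
vel = 8.9635e+05 * 0.00094166 / (982.46 * 0.21399)
vel = 4.0148 m/s


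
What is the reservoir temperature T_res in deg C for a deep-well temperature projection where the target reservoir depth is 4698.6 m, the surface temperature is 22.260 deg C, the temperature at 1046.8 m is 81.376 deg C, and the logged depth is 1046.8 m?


Step 1: grad = (T_d1 - T_surf)/d1 * 1000 = (81.376 - 22.26)/1046.8 * 1000 = 56.47306 deg C/km
Step 2: T_res = T_surf + grad*d2/1000 = 22.26 + 56.47306*4698.6/1000 = 287.60 deg C
T_res = 287.60 deg C


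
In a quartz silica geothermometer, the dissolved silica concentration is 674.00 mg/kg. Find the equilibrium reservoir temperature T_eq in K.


T_eq = 1309 / (5.19 - log10(SiO2)) - 273.15
T_eq = 1309 / (5.19 - log10(674.00)) - 273.15
T_eq = 281.1962 deg C
Convert to K: 281.1962 + 273.15 = 554.35 K
T_eq = 554.35 K


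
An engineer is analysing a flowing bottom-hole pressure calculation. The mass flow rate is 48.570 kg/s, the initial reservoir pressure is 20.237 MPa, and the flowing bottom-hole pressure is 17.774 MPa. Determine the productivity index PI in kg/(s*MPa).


PI = mdot / (P_i - P_wf)
PI = 48.570 / (20.237 - 17.774)
PI = 19.720 kg/(s*MPa)


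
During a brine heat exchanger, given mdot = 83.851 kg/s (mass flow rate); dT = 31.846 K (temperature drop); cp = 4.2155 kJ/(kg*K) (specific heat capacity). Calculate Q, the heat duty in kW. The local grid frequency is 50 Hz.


Q = mdot * cp * dT / 1000
Q = 83.851 * 4.2155 * 31.846 / 1000
Q = 11.25673 MW
Convert: 11.25673 MW * 1000.0 = 11257 kW
Q = 11257 kW


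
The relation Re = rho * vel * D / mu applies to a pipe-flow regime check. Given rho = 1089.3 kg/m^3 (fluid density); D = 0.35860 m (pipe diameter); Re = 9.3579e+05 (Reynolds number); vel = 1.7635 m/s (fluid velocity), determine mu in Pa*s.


mu = rho * vel * D / Re
mu = 1089.3 * 1.7635 * 0.35860 / 9.3579e+05
mu = 0.00073613 Pa*s


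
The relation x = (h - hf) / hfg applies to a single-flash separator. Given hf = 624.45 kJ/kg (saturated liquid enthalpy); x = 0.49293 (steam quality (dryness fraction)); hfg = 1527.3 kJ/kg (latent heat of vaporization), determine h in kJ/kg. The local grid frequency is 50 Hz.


h = hf + x * hfg
h = 624.45 + 0.49293 * 1527.3
h = 1377.3 kJ/kg


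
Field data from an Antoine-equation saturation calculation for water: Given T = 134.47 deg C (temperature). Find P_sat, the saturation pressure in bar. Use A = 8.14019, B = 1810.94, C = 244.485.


P_sat = 10^(A - B/(C + T)) / 760 * 0.101325
P_sat = 10^(8.14019 - 1810.94/(244.485 + 134.47)) / 760 * 0.101325
P_sat = 0.3064219 MPa
Convert: 0.3064219 MPa * 10.0 = 3.0642 bar
P_sat = 3.0642 bar


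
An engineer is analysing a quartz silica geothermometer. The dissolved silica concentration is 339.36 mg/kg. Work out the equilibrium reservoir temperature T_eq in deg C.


T_eq = 1309 / (5.19 - log10(SiO2)) - 273.15
T_eq = 1309 / (5.19 - log10(339.36)) - 273.15
T_eq = 219.08 deg C


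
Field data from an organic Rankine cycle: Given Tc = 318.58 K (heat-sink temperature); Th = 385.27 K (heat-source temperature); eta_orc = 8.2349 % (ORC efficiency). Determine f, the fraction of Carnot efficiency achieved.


f = (eta_orc/100) / (1 - Tc/Th)
f = (8.2349/100) / (1 - 318.58/385.27)
f = 0.47573


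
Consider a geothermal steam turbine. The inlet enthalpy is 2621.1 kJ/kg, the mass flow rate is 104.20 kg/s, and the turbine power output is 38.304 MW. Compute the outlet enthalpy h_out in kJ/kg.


h_out = h_in - P * 1000 / mdot
h_out = 2621.1 - 38.304 * 1000 / 104.20
h_out = 2253.5 kJ/kg


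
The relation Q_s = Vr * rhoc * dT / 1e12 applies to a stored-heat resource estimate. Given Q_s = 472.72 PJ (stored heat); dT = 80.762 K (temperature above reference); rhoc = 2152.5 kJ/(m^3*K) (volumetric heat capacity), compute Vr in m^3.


Vr = Q_s * 1e12 / (rhoc * dT)
Vr = 472.72 * 1e12 / (2152.5 * 80.762)
Vr = 2.7193e+09 m^3


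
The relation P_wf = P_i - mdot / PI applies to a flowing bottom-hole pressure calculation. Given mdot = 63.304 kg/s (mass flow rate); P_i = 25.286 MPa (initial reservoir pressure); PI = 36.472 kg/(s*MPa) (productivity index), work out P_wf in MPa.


P_wf = P_i - mdot / PI
P_wf = 25.286 - 63.304 / 36.472
P_wf = 23.550 MPa


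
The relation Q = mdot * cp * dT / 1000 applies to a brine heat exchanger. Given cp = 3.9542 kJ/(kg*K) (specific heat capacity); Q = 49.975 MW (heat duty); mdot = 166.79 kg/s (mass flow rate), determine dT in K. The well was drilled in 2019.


dT = Q * 1000 / (mdot * cp)
dT = 49.975 * 1000 / (166.79 * 3.9542)
dT = 75.775 K


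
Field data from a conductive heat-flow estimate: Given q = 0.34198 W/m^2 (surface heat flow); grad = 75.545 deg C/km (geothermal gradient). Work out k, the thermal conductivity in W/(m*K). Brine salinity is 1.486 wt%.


k = q * 1000 / grad
k = 0.34198 * 1000 / 75.545
k = 4.5268 W/(m*K)


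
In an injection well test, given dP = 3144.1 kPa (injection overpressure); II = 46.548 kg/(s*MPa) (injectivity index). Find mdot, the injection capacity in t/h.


mdot = II * dP / 1000
mdot = 46.548 * 3144.1 / 1000
mdot = 146.3516 kg/s
Convert: 146.3516 kg/s * 3.6 = 526.87 t/h
mdot = 526.87 t/h


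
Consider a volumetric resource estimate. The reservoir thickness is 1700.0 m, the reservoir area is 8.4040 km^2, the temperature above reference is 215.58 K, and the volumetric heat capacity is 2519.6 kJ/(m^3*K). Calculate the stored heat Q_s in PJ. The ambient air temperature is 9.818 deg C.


Step 1: Vr = A*1e6*hr = 8.404*1e6*1700.0 = 1.428680e+10 m^3
Step 2: Q_s = Vr*rhoc*dT/1e12 = 1.428680e+10*2519.6*215.58/1e12 = 7760.2 PJ
Q_s = 7760.2 PJ


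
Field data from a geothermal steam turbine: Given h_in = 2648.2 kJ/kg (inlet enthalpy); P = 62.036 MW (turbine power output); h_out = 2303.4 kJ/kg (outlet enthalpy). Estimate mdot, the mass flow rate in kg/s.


mdot = P * 1000 / (h_in - h_out)
mdot = 62.036 * 1000 / (2648.2 - 2303.4)
mdot = 179.92 kg/s


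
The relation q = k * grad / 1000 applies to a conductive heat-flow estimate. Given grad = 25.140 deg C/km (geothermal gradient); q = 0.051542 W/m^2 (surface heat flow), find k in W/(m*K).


k = q * 1000 / grad
k = 0.051542 * 1000 / 25.140
k = 2.0502 W/(m*K)


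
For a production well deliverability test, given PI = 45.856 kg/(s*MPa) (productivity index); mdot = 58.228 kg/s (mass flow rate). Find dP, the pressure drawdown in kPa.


dP = mdot * 1000 / PI
dP = 58.228 * 1000 / 45.856
dP = 1269.8 kPa


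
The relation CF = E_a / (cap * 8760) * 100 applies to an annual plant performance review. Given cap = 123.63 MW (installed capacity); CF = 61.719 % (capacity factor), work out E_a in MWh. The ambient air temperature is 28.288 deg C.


E_a = CF / 100 * cap * 8760
E_a = 61.719 / 100 * 123.63 * 8760
E_a = 6.6842e+05 MWh


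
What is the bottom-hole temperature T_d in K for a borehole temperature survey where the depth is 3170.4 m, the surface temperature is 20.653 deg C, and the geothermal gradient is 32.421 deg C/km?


T_d = T_surf + grad * d / 1000
T_d = 20.653 + 32.421 * 3170.4 / 1000
T_d = 123.4405 deg C
Convert to K: 123.4405 + 273.15 = 396.59 K
T_d = 396.59 K


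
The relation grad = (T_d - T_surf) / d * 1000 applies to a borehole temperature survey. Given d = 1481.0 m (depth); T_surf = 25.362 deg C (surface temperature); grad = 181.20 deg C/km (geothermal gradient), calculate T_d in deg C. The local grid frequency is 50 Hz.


T_d = T_surf + grad * d / 1000
T_d = 25.362 + 181.20 * 1481.0 / 1000
T_d = 293.72 deg C


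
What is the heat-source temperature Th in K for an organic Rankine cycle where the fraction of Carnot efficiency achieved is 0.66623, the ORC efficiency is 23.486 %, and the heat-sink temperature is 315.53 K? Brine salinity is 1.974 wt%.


Th = Tc / (1 - (eta_orc/100)/f)
Th = 315.53 / (1 - (23.486/100)/0.66623)
Th = 487.32 K


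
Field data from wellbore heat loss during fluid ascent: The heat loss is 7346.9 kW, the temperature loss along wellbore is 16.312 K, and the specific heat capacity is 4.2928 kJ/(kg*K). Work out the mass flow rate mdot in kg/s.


mdot = Q_loss / (cp * dT)
mdot = 7346.9 / (4.2928 * 16.312)
mdot = 104.92 kg/s


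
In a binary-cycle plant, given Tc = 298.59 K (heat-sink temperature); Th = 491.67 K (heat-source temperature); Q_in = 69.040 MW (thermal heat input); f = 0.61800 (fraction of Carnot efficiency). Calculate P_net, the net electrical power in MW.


Step 1: eta = (1 - Tc/Th)*f = (1 - 298.59/491.67)*0.618 = 0.2426901
Step 2: P_net = eta * Q_in = 0.2426901 * 69.04 = 16.755 MW
P_net = 16.755 MW


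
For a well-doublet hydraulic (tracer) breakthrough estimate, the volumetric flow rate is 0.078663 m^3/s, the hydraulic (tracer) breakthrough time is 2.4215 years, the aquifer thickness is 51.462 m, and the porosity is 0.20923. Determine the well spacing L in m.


L = sqrt(t_bt*365.25*86400*3*Qv / (pi*hr*phi))
L = sqrt(2.4215*365.25*86400*3*0.078663 / (pi*51.462*0.20923))
L = 730.15 m


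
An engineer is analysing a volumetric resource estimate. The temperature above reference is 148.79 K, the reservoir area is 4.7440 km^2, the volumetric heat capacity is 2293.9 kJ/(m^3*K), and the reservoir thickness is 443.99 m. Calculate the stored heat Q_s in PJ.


Step 1: Vr = A*1e6*hr = 4.744*1e6*443.99 = 2.106289e+09 m^3
Step 2: Q_s = Vr*rhoc*dT/1e12 = 2.106289e+09*2293.9*148.79/1e12 = 718.90 PJ
Q_s = 718.90 PJ


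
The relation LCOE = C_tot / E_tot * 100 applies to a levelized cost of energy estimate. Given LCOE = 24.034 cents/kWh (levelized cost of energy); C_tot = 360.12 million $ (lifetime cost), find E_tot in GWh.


E_tot = C_tot / LCOE * 100
E_tot = 360.12 / 24.034 * 100
E_tot = 1498.4 GWh


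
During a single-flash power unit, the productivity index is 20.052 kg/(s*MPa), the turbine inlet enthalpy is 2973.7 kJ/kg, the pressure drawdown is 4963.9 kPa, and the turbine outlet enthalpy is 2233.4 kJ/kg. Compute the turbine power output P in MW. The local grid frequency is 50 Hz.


Step 1: mdot = PI * dP / 1000 = 20.052 * 4963.9 / 1000 = 99.53612 kg/s
Step 2: P = mdot*(h_in - h_out)/1000 = 99.53612*(2973.7 - 2233.4)/1000 = 73.687 MW
P = 73.687 MW


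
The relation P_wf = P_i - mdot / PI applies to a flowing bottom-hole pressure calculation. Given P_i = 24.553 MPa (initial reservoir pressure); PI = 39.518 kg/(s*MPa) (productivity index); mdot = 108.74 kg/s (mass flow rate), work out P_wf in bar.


P_wf = P_i - mdot / PI
P_wf = 24.553 - 108.74 / 39.518
P_wf = 21.80134 MPa
Convert: 21.80134 MPa * 10.0 = 218.01 bar
P_wf = 218.01 bar


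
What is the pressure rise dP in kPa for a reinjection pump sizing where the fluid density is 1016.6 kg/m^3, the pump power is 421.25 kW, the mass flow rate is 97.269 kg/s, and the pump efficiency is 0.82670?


dP = P_pump * rho * eta / mdot
dP = 421.25 * 1016.6 * 0.82670 / 97.269
dP = 3639.7 kPa


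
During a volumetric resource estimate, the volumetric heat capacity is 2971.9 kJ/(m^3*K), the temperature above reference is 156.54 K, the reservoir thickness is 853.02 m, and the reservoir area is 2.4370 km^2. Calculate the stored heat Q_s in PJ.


Step 1: Vr = A*1e6*hr = 2.437*1e6*853.02 = 2.078810e+09 m^3
Step 2: Q_s = Vr*rhoc*dT/1e12 = 2.078810e+09*2971.9*156.54/1e12 = 967.11 PJ
Q_s = 967.11 PJ


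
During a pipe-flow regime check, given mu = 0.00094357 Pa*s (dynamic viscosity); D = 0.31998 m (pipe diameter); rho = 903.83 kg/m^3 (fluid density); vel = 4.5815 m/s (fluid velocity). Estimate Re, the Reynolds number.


Re = rho * vel * D / mu
Re = 903.83 * 4.5815 * 0.31998 / 0.00094357
Re = 1.4042e+06


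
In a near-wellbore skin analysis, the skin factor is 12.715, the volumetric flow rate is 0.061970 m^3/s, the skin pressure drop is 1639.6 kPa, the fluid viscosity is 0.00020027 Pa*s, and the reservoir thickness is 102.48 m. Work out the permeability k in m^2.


k = S*q*mu / (2*pi*dP_s*1000*hr)
k = 12.715*0.061970*0.00020027 / (2*pi*1639.6*1000*102.48)
k = 1.4947e-13 m^2


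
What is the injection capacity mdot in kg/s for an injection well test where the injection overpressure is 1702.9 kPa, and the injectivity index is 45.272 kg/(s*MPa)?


mdot = II * dP / 1000
mdot = 45.272 * 1702.9 / 1000
mdot = 77.094 kg/s


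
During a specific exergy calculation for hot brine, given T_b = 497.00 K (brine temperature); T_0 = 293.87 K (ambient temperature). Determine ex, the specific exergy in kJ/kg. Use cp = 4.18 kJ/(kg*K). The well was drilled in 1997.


ex = cp * ((T_b - T_0) - T_0 * ln(T_b/T_0))
ex = 4.18 * ((497.00 - 293.87) - 293.87 * ln(497.00/293.87))
ex = 203.63 kJ/kg


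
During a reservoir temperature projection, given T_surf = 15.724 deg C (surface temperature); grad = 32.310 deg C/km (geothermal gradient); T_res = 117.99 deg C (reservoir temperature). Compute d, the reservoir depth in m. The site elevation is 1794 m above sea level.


d = (T_res - T_surf) / grad * 1000
d = (117.99 - 15.724) / 32.310 * 1000
d = 3165.2 m


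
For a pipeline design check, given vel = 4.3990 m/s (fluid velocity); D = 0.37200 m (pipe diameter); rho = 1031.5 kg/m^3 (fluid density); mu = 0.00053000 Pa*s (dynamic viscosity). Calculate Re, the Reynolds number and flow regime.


Step 1: Re = rho*vel*D/mu = 1031.5*4.399*0.372/0.00053 = 3.1849e+06
Step 2: Re = 3.1849e+06 > 4000, so flow is turbulent.
Re = 3.1849e+06 (turbulent)


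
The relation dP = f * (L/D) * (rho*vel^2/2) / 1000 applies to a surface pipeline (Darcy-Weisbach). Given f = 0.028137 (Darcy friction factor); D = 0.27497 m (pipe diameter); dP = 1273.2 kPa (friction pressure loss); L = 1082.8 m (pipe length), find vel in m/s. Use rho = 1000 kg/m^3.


vel = sqrt(dP*1000*2*D / (f*L*rho))
vel = sqrt(1273.2*1000*2*0.27497 / (0.028137*1082.8*1000))
vel = 4.7939 m/s


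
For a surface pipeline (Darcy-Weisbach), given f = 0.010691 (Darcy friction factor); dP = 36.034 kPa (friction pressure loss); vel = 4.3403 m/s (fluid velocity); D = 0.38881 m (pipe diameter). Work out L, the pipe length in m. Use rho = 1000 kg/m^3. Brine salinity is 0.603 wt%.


L = dP*1000*D / (f*rho*vel^2/2)
L = 36.034*1000*0.38881 / (0.010691*1000*4.3403^2/2)
L = 139.13 m


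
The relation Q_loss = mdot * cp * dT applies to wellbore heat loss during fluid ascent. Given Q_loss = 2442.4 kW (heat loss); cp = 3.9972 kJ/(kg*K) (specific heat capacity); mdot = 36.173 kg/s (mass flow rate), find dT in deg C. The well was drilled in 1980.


dT = Q_loss / (mdot * cp)
dT = 2442.4 / (36.173 * 3.9972)
dT = 16.89182 K
Convert (temperature difference, 1 K = 1 deg C): 16.89182 K = 16.89182 deg C
dT = 16.892 deg C


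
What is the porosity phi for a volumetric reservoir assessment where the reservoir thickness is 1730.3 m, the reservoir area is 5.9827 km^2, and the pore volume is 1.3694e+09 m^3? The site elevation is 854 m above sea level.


phi = Vp / (A * 1e6 * hr)
phi = 1.3694e+09 / (5.9827 * 1e6 * 1730.3)
phi = 0.13229


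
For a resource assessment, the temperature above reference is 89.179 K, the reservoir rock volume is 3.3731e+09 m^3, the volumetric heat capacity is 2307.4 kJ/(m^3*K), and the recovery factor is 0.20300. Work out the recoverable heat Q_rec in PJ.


Step 1: Q_s = Vr*rhoc*dT/1e12 = 3.3731e+09*2307.4*89.179/1e12 = 694.0883 PJ
Step 2: Q_rec = Q_s * RF = 694.0883 * 0.203 = 140.90 PJ
Q_rec = 140.90 PJ


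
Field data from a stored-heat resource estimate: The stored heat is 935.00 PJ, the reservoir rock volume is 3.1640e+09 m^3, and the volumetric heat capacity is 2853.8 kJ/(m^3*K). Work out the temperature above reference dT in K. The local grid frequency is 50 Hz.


dT = Q_s * 1e12 / (Vr * rhoc)
dT = 935.00 * 1e12 / (3.1640e+09 * 2853.8)
dT = 103.55 K


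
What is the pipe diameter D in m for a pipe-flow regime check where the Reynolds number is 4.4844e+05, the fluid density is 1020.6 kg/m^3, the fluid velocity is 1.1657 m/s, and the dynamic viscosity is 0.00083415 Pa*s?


D = Re * mu / (rho * vel)
D = 4.4844e+05 * 0.00083415 / (1020.6 * 1.1657)
D = 0.31442 m


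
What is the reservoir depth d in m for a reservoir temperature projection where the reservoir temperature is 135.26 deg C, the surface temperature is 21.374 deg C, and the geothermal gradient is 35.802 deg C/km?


d = (T_res - T_surf) / grad * 1000
d = (135.26 - 21.374) / 35.802 * 1000
d = 3181.0 m


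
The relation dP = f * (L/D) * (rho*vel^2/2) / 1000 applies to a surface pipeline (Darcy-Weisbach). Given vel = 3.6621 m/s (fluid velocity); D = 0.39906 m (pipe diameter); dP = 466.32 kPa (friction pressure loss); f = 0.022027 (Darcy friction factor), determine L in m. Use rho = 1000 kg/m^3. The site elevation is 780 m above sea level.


L = dP*1000*D / (f*rho*vel^2/2)
L = 466.32*1000*0.39906 / (0.022027*1000*3.6621^2/2)
L = 1259.9 m


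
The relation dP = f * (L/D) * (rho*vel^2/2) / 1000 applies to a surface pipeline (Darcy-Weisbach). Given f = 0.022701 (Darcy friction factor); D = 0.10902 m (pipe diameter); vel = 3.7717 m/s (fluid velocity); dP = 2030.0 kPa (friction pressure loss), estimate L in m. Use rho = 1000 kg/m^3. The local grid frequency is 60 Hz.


L = dP*1000*D / (f*rho*vel^2/2)
L = 2030.0*1000*0.10902 / (0.022701*1000*3.7717^2/2)
L = 1370.6 m


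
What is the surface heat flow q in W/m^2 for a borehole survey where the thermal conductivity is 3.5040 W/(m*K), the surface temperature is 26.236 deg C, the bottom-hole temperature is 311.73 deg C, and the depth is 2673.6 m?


Step 1: grad = (T_d - T_surf)/d * 1000 = (311.73 - 26.236)/2673.6 * 1000 = 106.7826 deg C/km
Step 2: q = k * grad / 1000 = 3.504 * 106.7826 / 1000 = 0.37417 W/m^2
q = 0.37417 W/m^2


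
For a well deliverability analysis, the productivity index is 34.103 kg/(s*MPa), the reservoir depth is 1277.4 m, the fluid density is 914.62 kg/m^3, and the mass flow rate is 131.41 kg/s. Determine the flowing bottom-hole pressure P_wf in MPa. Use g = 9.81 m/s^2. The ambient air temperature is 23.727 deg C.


Step 1: P_i = rho*g*h/1e6 = 914.62*9.81*1277.4/1e6 = 11.46137 MPa
Step 2: P_wf = P_i - mdot/PI = 11.46137 - 131.41/34.103 = 7.6080 MPa
P_wf = 7.6080 MPa


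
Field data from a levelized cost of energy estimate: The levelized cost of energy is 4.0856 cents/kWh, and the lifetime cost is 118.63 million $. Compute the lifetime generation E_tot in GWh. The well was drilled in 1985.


E_tot = C_tot / LCOE * 100
E_tot = 118.63 / 4.0856 * 100
E_tot = 2903.6 GWh


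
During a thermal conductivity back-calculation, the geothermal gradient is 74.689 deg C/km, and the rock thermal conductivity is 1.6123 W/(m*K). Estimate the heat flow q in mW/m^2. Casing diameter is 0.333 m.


q = k * grad / 1000
q = 1.6123 * 74.689 / 1000
q = 0.1204211 W/m^2
Convert: 0.1204211 W/m^2 * 1000.0 = 120.42 mW/m^2
q = 120.42 mW/m^2


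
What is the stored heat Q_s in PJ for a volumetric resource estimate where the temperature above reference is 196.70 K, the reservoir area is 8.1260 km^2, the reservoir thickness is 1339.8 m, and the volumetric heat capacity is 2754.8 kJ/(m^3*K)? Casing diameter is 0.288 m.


Step 1: Vr = A*1e6*hr = 8.126*1e6*1339.8 = 1.088721e+10 m^3
Step 2: Q_s = Vr*rhoc*dT/1e12 = 1.088721e+10*2754.8*196.7/1e12 = 5899.4 PJ
Q_s = 5899.4 PJ


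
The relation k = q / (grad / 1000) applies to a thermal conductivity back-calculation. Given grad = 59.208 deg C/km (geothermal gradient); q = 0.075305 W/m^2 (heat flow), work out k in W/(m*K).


k = q / (grad / 1000)
k = 0.075305 / (59.208 / 1000)
k = 1.2719 W/(m*K)


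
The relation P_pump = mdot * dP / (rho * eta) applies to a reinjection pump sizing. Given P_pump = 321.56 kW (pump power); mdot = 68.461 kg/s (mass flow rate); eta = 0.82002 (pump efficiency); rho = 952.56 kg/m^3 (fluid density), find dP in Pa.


dP = P_pump * rho * eta / mdot
dP = 321.56 * 952.56 * 0.82002 / 68.461
dP = 3668.897 kPa
Convert: 3668.897 kPa * 1000.0 = 3.6689e+06 Pa
dP = 3.6689e+06 Pa


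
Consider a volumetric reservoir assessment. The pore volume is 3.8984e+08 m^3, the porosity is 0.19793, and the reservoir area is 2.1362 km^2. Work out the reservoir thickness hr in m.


hr = Vp / (A * 1e6 * phi)
hr = 3.8984e+08 / (2.1362 * 1e6 * 0.19793)
hr = 922.00 m


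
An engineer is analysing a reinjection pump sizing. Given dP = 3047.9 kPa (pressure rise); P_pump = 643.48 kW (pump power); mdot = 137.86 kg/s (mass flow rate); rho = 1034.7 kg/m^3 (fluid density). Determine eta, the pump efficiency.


eta = mdot * dP / (rho * P_pump)
eta = 137.86 * 3047.9 / (1034.7 * 643.48)
eta = 0.63109


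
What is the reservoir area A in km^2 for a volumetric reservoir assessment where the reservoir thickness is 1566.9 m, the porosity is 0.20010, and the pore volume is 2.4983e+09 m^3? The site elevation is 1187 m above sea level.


A = Vp / (1e6 * hr * phi)
A = 2.4983e+09 / (1e6 * 1566.9 * 0.20010)
A = 7.9681 km^2


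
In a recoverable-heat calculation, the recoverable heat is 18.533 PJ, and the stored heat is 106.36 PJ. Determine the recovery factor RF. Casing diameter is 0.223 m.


RF = Q_rec / Q_s
RF = 18.533 / 106.36
RF = 0.17425


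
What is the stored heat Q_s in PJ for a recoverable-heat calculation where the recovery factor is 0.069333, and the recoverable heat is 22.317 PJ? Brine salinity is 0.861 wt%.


Q_s = Q_rec / RF
Q_s = 22.317 / 0.069333
Q_s = 321.88 PJ


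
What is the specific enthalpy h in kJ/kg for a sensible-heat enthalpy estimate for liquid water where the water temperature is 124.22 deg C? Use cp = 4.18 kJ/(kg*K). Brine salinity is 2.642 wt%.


h = cp * T
h = 4.18 * 124.22
h = 519.24 kJ/kg


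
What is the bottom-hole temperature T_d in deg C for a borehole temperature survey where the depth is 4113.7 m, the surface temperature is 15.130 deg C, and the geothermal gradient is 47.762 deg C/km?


T_d = T_surf + grad * d / 1000
T_d = 15.130 + 47.762 * 4113.7 / 1000
T_d = 211.61 deg C


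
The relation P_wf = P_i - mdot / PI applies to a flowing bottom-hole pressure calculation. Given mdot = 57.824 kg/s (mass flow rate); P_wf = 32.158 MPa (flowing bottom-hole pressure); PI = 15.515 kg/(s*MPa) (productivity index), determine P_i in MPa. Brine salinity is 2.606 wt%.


P_i = P_wf + mdot / PI
P_i = 32.158 + 57.824 / 15.515
P_i = 35.885 MPa


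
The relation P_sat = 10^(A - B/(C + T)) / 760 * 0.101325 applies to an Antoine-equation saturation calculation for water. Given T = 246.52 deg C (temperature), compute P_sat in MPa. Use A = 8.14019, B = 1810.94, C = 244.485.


P_sat = 10^(A - B/(C + T)) / 760 * 0.101325
P_sat = 10^(8.14019 - 1810.94/(244.485 + 246.52)) / 760 * 0.101325
P_sat = 3.7745 MPa


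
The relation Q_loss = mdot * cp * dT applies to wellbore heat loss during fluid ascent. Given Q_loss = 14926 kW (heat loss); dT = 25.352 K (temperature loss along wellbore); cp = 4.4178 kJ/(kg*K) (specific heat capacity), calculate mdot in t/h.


mdot = Q_loss / (cp * dT)
mdot = 14926 / (4.4178 * 25.352)
mdot = 133.2678 kg/s
Convert: 133.2678 kg/s * 3.6 = 479.76 t/h
mdot = 479.76 t/h


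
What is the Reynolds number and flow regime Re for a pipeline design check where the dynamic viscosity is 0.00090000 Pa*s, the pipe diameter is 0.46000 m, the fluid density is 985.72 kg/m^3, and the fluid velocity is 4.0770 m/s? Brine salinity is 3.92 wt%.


Step 1: Re = rho*vel*D/mu = 985.72*4.077*0.46/0.0009 = 2.0540e+06
Step 2: Re = 2.0540e+06 > 4000, so flow is turbulent.
Re = 2.0540e+06 (turbulent)


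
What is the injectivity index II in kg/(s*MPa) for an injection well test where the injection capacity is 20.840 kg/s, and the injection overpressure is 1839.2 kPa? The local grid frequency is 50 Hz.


II = mdot * 1000 / dP
II = 20.840 * 1000 / 1839.2
II = 11.331 kg/(s*MPa)


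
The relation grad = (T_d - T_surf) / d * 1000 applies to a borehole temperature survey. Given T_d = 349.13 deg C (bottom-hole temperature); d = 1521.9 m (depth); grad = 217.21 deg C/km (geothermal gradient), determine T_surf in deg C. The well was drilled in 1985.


T_surf = T_d - grad * d / 1000
T_surf = 349.13 - 217.21 * 1521.9 / 1000
T_surf = 18.558 deg C


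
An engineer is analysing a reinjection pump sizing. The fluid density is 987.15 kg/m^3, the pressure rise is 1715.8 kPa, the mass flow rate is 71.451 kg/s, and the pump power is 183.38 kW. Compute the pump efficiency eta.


eta = mdot * dP / (rho * P_pump)
eta = 71.451 * 1715.8 / (987.15 * 183.38)
eta = 0.67724


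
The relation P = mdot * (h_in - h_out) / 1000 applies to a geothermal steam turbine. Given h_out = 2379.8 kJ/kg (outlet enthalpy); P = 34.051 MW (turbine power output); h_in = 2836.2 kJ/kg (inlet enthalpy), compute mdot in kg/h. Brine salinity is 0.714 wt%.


mdot = P * 1000 / (h_in - h_out)
mdot = 34.051 * 1000 / (2836.2 - 2379.8)
mdot = 74.60780 kg/s
Convert: 74.60780 kg/s * 3600.0 = 2.6859e+05 kg/h
mdot = 2.6859e+05 kg/h


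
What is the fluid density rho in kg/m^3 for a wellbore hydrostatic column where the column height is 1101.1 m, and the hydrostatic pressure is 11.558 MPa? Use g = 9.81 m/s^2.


rho = P * 1e6 / (g * h)
rho = 11.558 * 1e6 / (9.81 * 1101.1)
rho = 1070.0 kg/m^3


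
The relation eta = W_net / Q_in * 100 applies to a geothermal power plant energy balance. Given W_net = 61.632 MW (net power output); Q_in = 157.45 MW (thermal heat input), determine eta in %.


eta = W_net / Q_in * 100
eta = 61.632 / 157.45 * 100
eta = 39.144 %


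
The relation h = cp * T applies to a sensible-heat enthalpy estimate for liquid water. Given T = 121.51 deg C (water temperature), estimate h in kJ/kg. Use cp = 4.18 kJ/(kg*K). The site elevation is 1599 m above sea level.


h = cp * T
h = 4.18 * 121.51
h = 507.91 kJ/kg


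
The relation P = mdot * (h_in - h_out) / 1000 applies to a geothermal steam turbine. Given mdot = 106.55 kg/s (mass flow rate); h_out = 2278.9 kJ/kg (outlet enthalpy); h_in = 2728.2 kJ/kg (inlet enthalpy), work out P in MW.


P = mdot * (h_in - h_out) / 1000
P = 106.55 * (2728.2 - 2278.9) / 1000
P = 47.873 MW


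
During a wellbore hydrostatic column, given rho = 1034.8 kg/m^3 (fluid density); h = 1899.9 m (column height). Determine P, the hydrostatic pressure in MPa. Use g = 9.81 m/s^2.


P = rho * g * h / 1e6
P = 1034.8 * 9.81 * 1899.9 / 1e6
P = 19.287 MPa


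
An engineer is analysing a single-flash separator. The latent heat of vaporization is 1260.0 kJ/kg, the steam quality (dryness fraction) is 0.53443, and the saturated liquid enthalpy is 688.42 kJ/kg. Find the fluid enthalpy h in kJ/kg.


h = hf + x * hfg
h = 688.42 + 0.53443 * 1260.0
h = 1361.8 kJ/kg


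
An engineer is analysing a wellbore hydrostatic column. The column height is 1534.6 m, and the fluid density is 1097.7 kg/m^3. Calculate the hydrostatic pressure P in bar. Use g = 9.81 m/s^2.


P = rho * g * h / 1e6
P = 1097.7 * 9.81 * 1534.6 / 1e6
P = 16.52524 MPa
Convert: 16.52524 MPa * 10.0 = 165.25 bar
P = 165.25 bar


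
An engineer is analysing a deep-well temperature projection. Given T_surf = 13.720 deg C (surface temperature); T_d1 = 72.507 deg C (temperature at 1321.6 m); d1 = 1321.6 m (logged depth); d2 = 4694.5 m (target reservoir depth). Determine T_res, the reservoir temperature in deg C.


Step 1: grad = (T_d1 - T_surf)/d1 * 1000 = (72.507 - 13.72)/1321.6 * 1000 = 44.48169 deg C/km
Step 2: T_res = T_surf + grad*d2/1000 = 13.72 + 44.48169*4694.5/1000 = 222.54 deg C
T_res = 222.54 deg C


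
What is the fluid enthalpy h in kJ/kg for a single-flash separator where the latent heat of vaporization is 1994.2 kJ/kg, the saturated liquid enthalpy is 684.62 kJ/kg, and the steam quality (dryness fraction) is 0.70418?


h = hf + x * hfg
h = 684.62 + 0.70418 * 1994.2
h = 2088.9 kJ/kg


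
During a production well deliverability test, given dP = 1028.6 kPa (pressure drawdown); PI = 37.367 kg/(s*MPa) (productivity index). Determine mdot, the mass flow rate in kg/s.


mdot = PI * dP / 1000
mdot = 37.367 * 1028.6 / 1000
mdot = 38.436 kg/s


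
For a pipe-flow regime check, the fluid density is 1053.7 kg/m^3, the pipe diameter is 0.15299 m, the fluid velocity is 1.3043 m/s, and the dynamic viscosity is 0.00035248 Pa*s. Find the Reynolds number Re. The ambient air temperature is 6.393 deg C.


Re = rho * vel * D / mu
Re = 1053.7 * 1.3043 * 0.15299 / 0.00035248
Re = 5.9652e+05


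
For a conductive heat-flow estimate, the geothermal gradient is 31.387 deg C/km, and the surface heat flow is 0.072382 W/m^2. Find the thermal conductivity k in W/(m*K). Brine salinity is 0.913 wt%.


k = q * 1000 / grad
k = 0.072382 * 1000 / 31.387
k = 2.3061 W/(m*K)


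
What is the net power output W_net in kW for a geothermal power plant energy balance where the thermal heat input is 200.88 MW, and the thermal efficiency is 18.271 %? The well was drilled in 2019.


W_net = eta / 100 * Q_in
W_net = 18.271 / 100 * 200.88
W_net = 36.70278 MW
Convert: 36.70278 MW * 1000.0 = 36703 kW
W_net = 36703 kW


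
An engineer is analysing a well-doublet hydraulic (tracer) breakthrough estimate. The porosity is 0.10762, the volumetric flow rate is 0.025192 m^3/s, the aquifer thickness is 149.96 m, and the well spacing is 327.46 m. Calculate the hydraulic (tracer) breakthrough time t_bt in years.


t_bt = pi * hr * phi * L^2 / (3 * Qv) / (365.25*86400)
t_bt = pi * 149.96 * 0.10762 * 327.46^2 / (3 * 0.025192) / (365.25*86400)
t_bt = 2.2795 years


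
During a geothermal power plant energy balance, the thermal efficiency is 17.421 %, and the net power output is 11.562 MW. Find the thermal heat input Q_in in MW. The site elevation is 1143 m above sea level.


Q_in = W_net / (eta / 100)
Q_in = 11.562 / (17.421 / 100)
Q_in = 66.368 MW


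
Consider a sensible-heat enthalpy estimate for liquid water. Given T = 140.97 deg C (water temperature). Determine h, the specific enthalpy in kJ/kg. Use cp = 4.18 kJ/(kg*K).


h = cp * T
h = 4.18 * 140.97
h = 589.25 kJ/kg


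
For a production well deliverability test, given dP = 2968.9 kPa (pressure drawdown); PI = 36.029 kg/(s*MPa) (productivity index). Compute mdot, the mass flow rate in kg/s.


mdot = PI * dP / 1000
mdot = 36.029 * 2968.9 / 1000
mdot = 106.97 kg/s
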